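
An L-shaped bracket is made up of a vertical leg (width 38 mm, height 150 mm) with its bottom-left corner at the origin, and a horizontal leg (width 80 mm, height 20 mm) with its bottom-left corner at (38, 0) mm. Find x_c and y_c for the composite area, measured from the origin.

Part | A | x̄ᵢ | ȳᵢ | A·x̄ᵢ | A·ȳᵢ
vertical leg | 5700.00 | 19.00 | 75.00 | 108300.00 | 427500.00
horizontal leg | 1600.00 | 78.00 | 10.00 | 124800.00 | 16000.00
Σ | 7300.00 |  |  | 233100.00 | 443500.00
x_c = 233100.00 / 7300.00 = 31.93 mm
y_c = 443500.00 / 7300.00 = 60.75 mm

x_c = 31.93 mm, y_c = 60.75 mm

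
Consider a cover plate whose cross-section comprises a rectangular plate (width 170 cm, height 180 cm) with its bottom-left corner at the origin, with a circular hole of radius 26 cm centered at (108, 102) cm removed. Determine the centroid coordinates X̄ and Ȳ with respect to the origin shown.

plate: A = 170 × 180 = 30600.00, centroid at (85.00, 90.00).
hole: A = −π·26² = -2123.72, centroid at (108.00, 102.00).
ΣA = 28476.28 cm²
ΣAX̄ = (30600.00)(85.00) + (-2123.72)(108.00) = 2371638.60 cm³
ΣAȲ = (30600.00)(90.00) + (-2123.72)(102.00) = 2537380.90 cm³
X̄ = 2371638.60 / 28476.28 = 83.28 cm
Ȳ = 2537380.90 / 28476.28 = 89.11 cm

X̄ = 83.28 cm, Ȳ = 89.11 cm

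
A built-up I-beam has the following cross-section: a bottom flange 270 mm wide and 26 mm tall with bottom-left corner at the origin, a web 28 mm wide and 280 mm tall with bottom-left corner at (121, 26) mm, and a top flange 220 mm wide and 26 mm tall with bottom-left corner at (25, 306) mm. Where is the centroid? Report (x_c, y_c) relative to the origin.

Part | A | x̄ᵢ | ȳᵢ | A·x̄ᵢ | A·ȳᵢ
bottom flange | 7020.00 | 135.00 | 13.00 | 947700.00 | 91260.00
web | 7840.00 | 135.00 | 166.00 | 1058400.00 | 1301440.00
top flange | 5720.00 | 135.00 | 319.00 | 772200.00 | 1824680.00
Σ | 20580.00 |  |  | 2778300.00 | 3217380.00
x_c = 2778300.00 / 20580.00 = 135.00 mm
y_c = 3217380.00 / 20580.00 = 156.34 mm

x_c = 135.00 mm, y_c = 156.34 mm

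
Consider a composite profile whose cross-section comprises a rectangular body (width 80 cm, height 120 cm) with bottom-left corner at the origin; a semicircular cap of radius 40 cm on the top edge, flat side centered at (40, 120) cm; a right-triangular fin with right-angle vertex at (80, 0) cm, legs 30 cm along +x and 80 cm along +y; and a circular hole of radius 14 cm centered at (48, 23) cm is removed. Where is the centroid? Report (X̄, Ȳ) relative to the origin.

X̄ = 44.34 cm, Ȳ = 73.88 cm

rectangular body: A = 80 × 120 = 9600.00, centroid at (40.00, 60.00).
semicircular top: A = ½π·40² = 2513.27, centroid at (40.00, 136.98).
triangular fin: A = ½·30·80 = 1200.00, centroid at (90.00, 26.67).
hole: A = −π·14² = -615.75, centroid at (48.00, 23.00).
ΣA = 12697.52 cm²
ΣAX̄ = (9600.00)(40.00) + (2513.27)(40.00) + (1200.00)(90.00) + (-615.75)(48.00) = 562974.86 cm³
ΣAȲ = (9600.00)(60.00) + (2513.27)(136.98) + (1200.00)(26.67) + (-615.75)(23.00) = 938097.26 cm³
X̄ = 562974.86 / 12697.52 = 44.34 cm
Ȳ = 938097.26 / 12697.52 = 73.88 cm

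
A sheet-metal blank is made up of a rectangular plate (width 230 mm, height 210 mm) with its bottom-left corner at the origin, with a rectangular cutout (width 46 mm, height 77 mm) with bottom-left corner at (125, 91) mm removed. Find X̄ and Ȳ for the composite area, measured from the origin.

plate: A = 230 × 210 = 48300.00, centroid at (115.00, 105.00).
hole: A = −(46 × 77) = -3542.00, centroid at (148.00, 129.50).
ΣA = 44758.00 mm²
ΣAX̄ = (48300.00)(115.00) + (-3542.00)(148.00) = 5030284.00 mm³
ΣAȲ = (48300.00)(105.00) + (-3542.00)(129.50) = 4612811.00 mm³
X̄ = 5030284.00 / 44758.00 = 112.39 mm
Ȳ = 4612811.00 / 44758.00 = 103.06 mm

X̄ = 112.39 mm, Ȳ = 103.06 mm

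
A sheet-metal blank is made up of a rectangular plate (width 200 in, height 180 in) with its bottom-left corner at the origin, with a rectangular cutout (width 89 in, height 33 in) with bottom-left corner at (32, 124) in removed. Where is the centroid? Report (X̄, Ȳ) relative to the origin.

plate: A = 200 × 180 = 36000.00, centroid at (100.00, 90.00).
hole: A = −(89 × 33) = -2937.00, centroid at (76.50, 140.50).
ΣA = 33063.00 in²
ΣAX̄ = (36000.00)(100.00) + (-2937.00)(76.50) = 3375319.50 in³
ΣAȲ = (36000.00)(90.00) + (-2937.00)(140.50) = 2827351.50 in³
X̄ = 3375319.50 / 33063.00 = 102.09 in
Ȳ = 2827351.50 / 33063.00 = 85.51 in

X̄ = 102.09 in, Ȳ = 85.51 in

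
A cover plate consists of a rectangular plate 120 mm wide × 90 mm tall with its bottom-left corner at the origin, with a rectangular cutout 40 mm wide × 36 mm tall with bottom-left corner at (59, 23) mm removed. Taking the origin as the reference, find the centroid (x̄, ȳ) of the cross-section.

plate: A = 120 × 90 = 10800.00, centroid at (60.00, 45.00).
hole: A = −(40 × 36) = -1440.00, centroid at (79.00, 41.00).
ΣA = 9360.00 mm², ΣAx̄ = 534240.00 mm³, ΣAȳ = 426960.00 mm³.
x̄ = 534240.00/9360.00 = 57.08 mm; ȳ = 426960.00/9360.00 = 45.62 mm.

x̄ = 57.08 mm, ȳ = 45.62 mm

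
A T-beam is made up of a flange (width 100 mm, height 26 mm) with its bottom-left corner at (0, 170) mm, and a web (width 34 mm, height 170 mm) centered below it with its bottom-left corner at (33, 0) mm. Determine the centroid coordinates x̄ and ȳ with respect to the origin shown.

web: A = 34 × 170 = 5780.00, centroid at (50.00, 85.00).
flange: A = 100 × 26 = 2600.00, centroid at (50.00, 183.00).
ΣA = 8380.00 mm², ΣAx̄ = 419000.00 mm³, ΣAȳ = 967100.00 mm³.
x̄ = 419000.00/8380.00 = 50.00 mm; ȳ = 967100.00/8380.00 = 115.41 mm.

x̄ = 50.00 mm, ȳ = 115.41 mm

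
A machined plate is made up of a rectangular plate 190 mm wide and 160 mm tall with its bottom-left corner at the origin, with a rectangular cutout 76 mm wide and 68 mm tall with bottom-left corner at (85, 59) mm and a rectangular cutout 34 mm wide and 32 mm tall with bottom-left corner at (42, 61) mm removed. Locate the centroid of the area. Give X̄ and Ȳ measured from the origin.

X̄ = 90.63 mm, Ȳ = 77.35 mm

Part | A | x̄ᵢ | ȳᵢ | A·x̄ᵢ | A·ȳᵢ
plate | 30400.00 | 95.00 | 80.00 | 2888000.00 | 2432000.00
hole 1 | -5168.00 | 123.00 | 93.00 | -635664.00 | -480624.00
hole 2 | -1088.00 | 59.00 | 77.00 | -64192.00 | -83776.00
Σ | 24144.00 |  |  | 2188144.00 | 1867600.00
X̄ = 2188144.00 / 24144.00 = 90.63 mm
Ȳ = 1867600.00 / 24144.00 = 77.35 mm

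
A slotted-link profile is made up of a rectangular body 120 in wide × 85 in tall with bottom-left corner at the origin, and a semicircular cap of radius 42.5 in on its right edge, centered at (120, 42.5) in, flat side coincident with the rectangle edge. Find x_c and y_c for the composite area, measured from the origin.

rectangular body: A = 120 × 85 = 10200.00, centroid at (60.00, 42.50).
semicircular end: A = ½π·42.5² = 2837.25, centroid at (138.04, 42.50).
ΣA = 13037.25 in²
ΣAx_c = (10200.00)(60.00) + (2837.25)(138.04) = 1003647.19 in³
ΣAy_c = (10200.00)(42.50) + (2837.25)(42.50) = 554083.16 in³
x_c = 1003647.19 / 13037.25 = 76.98 in
y_c = 554083.16 / 13037.25 = 42.50 in

x_c = 76.98 in, y_c = 42.50 in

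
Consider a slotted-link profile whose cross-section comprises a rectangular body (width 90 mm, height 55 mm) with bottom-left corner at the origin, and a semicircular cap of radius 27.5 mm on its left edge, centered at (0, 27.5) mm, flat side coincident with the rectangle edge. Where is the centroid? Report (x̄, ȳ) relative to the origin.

rectangular body: A = 90 × 55 = 4950.00, centroid at (45.00, 27.50).
semicircular end: A = ½π·27.5² = 1187.91, centroid at (-11.67, 27.50).
ΣA = 6137.91 mm², ΣAx̄ = 208885.42 mm³, ΣAȳ = 168792.65 mm³.
x̄ = 208885.42/6137.91 = 34.03 mm; ȳ = 168792.65/6137.91 = 27.50 mm.

x̄ = 34.03 mm, ȳ = 27.50 mm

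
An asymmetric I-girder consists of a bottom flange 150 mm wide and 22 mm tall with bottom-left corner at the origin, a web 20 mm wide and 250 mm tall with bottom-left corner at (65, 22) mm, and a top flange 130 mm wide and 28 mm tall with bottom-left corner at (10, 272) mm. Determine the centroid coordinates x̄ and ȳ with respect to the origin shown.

bottom flange: A = 150 × 22 = 3300.00, centroid at (75.00, 11.00).
web: A = 20 × 250 = 5000.00, centroid at (75.00, 147.00).
top flange: A = 130 × 28 = 3640.00, centroid at (75.00, 286.00).
ΣA = 11940.00 mm², ΣAx̄ = 895500.00 mm³, ΣAȳ = 1812340.00 mm³.
x̄ = 895500.00/11940.00 = 75.00 mm; ȳ = 1812340.00/11940.00 = 151.79 mm.

x̄ = 75.00 mm, ȳ = 151.79 mm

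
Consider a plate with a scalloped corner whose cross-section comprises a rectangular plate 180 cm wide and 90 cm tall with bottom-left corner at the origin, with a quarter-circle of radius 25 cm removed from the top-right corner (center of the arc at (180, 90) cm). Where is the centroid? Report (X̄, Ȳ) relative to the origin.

X̄ = 87.52 cm, Ȳ = 43.93 cm

plate: A = 180 × 90 = 16200.00, centroid at (90.00, 45.00).
removed quarter-circle: A = −¼π·25² = -490.87, centroid at (169.39, 79.39).
ΣA = 15709.13 cm², ΣAX̄ = 1374851.04 cm³, ΣAȲ = 690029.69 cm³.
X̄ = 1374851.04/15709.13 = 87.52 cm; Ȳ = 690029.69/15709.13 = 43.93 cm.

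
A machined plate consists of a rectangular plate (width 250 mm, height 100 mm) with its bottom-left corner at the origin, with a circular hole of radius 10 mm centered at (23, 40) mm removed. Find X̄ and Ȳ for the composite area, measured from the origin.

plate: A = 250 × 100 = 25000.00, centroid at (125.00, 50.00).
hole: A = −π·10² = -314.16, centroid at (23.00, 40.00).
ΣA = 24685.84 mm², ΣAX̄ = 3117774.34 mm³, ΣAȲ = 1237433.63 mm³.
X̄ = 3117774.34/24685.84 = 126.30 mm; Ȳ = 1237433.63/24685.84 = 50.13 mm.

X̄ = 126.30 mm, Ȳ = 50.13 mm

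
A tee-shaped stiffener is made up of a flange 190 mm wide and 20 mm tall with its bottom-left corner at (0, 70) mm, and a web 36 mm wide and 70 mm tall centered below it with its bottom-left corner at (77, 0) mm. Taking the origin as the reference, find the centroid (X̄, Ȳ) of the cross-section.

Part | A | x̄ᵢ | ȳᵢ | A·x̄ᵢ | A·ȳᵢ
web | 2520.00 | 95.00 | 35.00 | 239400.00 | 88200.00
flange | 3800.00 | 95.00 | 80.00 | 361000.00 | 304000.00
Σ | 6320.00 |  |  | 600400.00 | 392200.00
X̄ = 600400.00 / 6320.00 = 95.00 mm
Ȳ = 392200.00 / 6320.00 = 62.06 mm

X̄ = 95.00 mm, Ȳ = 62.06 mm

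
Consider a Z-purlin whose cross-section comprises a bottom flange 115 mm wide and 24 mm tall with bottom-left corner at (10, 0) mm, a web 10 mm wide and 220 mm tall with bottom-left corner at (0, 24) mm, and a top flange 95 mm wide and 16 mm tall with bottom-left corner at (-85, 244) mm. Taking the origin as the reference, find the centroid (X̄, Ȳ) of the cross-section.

X̄ = 21.65 mm, Ȳ = 109.72 mm

Part | A | x̄ᵢ | ȳᵢ | A·x̄ᵢ | A·ȳᵢ
bottom flange | 2760.00 | 67.50 | 12.00 | 186300.00 | 33120.00
web | 2200.00 | 5.00 | 134.00 | 11000.00 | 294800.00
top flange | 1520.00 | -37.50 | 252.00 | -57000.00 | 383040.00
Σ | 6480.00 |  |  | 140300.00 | 710960.00
X̄ = 140300.00 / 6480.00 = 21.65 mm
Ȳ = 710960.00 / 6480.00 = 109.72 mm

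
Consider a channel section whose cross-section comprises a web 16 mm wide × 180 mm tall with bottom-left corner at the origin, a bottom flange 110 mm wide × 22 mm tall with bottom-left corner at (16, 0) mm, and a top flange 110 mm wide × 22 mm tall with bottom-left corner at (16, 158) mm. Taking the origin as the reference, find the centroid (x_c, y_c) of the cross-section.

web: A = 16 × 180 = 2880.00, centroid at (8.00, 90.00).
bottom flange: A = 110 × 22 = 2420.00, centroid at (71.00, 11.00).
top flange: A = 110 × 22 = 2420.00, centroid at (71.00, 169.00).
ΣA = 7720.00 mm², ΣAx_c = 366680.00 mm³, ΣAy_c = 694800.00 mm³.
x_c = 366680.00/7720.00 = 47.50 mm; y_c = 694800.00/7720.00 = 90.00 mm.

x_c = 47.50 mm, y_c = 90.00 mm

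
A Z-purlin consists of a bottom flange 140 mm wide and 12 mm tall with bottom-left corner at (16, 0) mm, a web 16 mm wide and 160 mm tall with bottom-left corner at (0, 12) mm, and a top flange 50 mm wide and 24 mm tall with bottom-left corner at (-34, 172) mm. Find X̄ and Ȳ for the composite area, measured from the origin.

bottom flange: A = 140 × 12 = 1680.00, centroid at (86.00, 6.00).
web: A = 16 × 160 = 2560.00, centroid at (8.00, 92.00).
top flange: A = 50 × 24 = 1200.00, centroid at (-9.00, 184.00).
ΣA = 5440.00 mm²
ΣAX̄ = (1680.00)(86.00) + (2560.00)(8.00) + (1200.00)(-9.00) = 154160.00 mm³
ΣAȲ = (1680.00)(6.00) + (2560.00)(92.00) + (1200.00)(184.00) = 466400.00 mm³
X̄ = 154160.00 / 5440.00 = 28.34 mm
Ȳ = 466400.00 / 5440.00 = 85.74 mm

X̄ = 28.34 mm, Ȳ = 85.74 mm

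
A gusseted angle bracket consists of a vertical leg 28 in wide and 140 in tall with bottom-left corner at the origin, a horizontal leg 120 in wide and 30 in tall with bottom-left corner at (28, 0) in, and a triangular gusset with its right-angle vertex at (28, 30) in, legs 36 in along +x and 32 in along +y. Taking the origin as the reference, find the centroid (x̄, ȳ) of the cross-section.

x̄ = 48.75 in, ȳ = 43.46 in

vertical leg: A = 28 × 140 = 3920.00, centroid at (14.00, 70.00).
horizontal leg: A = 120 × 30 = 3600.00, centroid at (88.00, 15.00).
gusset: A = ½·36·32 = 576.00, centroid at (40.00, 40.67).
ΣA = 8096.00 in², ΣAx̄ = 394720.00 in³, ΣAȳ = 351824.00 in³.
x̄ = 394720.00/8096.00 = 48.75 in; ȳ = 351824.00/8096.00 = 43.46 in.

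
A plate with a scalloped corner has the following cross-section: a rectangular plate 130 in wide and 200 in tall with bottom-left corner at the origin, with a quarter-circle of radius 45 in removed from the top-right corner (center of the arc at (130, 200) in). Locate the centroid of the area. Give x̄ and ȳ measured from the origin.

x̄ = 62.01 in, ȳ = 94.73 in

plate: A = 130 × 200 = 26000.00, centroid at (65.00, 100.00).
removed quarter-circle: A = −¼π·45² = -1590.43, centroid at (110.90, 180.90).
ΣA = 24409.57 in², ΣAx̄ = 1513618.93 in³, ΣAȳ = 2312288.74 in³.
x̄ = 1513618.93/24409.57 = 62.01 in; ȳ = 2312288.74/24409.57 = 94.73 in.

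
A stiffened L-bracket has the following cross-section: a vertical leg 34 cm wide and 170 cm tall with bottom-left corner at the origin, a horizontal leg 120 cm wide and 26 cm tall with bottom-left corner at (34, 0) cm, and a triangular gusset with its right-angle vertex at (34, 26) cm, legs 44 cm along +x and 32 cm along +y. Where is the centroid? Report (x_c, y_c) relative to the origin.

Part | A | x̄ᵢ | ȳᵢ | A·x̄ᵢ | A·ȳᵢ
vertical leg | 5780.00 | 17.00 | 85.00 | 98260.00 | 491300.00
horizontal leg | 3120.00 | 94.00 | 13.00 | 293280.00 | 40560.00
gusset | 704.00 | 48.67 | 36.67 | 34261.33 | 25813.33
Σ | 9604.00 |  |  | 425801.33 | 557673.33
x_c = 425801.33 / 9604.00 = 44.34 cm
y_c = 557673.33 / 9604.00 = 58.07 cm

x_c = 44.34 cm, y_c = 58.07 cm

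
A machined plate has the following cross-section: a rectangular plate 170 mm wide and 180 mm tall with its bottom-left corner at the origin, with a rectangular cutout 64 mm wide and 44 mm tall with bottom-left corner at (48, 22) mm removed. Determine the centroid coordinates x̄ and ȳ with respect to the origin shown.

Part | A | x̄ᵢ | ȳᵢ | A·x̄ᵢ | A·ȳᵢ
plate | 30600.00 | 85.00 | 90.00 | 2601000.00 | 2754000.00
hole | -2816.00 | 80.00 | 44.00 | -225280.00 | -123904.00
Σ | 27784.00 |  |  | 2375720.00 | 2630096.00
x̄ = 2375720.00 / 27784.00 = 85.51 mm
ȳ = 2630096.00 / 27784.00 = 94.66 mm

x̄ = 85.51 mm, ȳ = 94.66 mm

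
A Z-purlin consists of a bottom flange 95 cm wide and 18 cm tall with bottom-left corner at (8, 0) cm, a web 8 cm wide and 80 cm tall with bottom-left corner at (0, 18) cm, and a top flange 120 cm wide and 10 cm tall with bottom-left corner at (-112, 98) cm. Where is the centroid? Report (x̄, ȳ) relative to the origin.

x̄ = 9.88 cm, ȳ = 49.61 cm

Part | A | x̄ᵢ | ȳᵢ | A·x̄ᵢ | A·ȳᵢ
bottom flange | 1710.00 | 55.50 | 9.00 | 94905.00 | 15390.00
web | 640.00 | 4.00 | 58.00 | 2560.00 | 37120.00
top flange | 1200.00 | -52.00 | 103.00 | -62400.00 | 123600.00
Σ | 3550.00 |  |  | 35065.00 | 176110.00
x̄ = 35065.00 / 3550.00 = 9.88 cm
ȳ = 176110.00 / 3550.00 = 49.61 cm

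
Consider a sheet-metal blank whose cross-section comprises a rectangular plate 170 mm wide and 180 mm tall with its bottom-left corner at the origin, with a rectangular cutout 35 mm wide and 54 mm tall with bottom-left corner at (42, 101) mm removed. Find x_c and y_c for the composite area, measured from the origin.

plate: A = 170 × 180 = 30600.00, centroid at (85.00, 90.00).
hole: A = −(35 × 54) = -1890.00, centroid at (59.50, 128.00).
ΣA = 28710.00 mm², ΣAx_c = 2488545.00 mm³, ΣAy_c = 2512080.00 mm³.
x_c = 2488545.00/28710.00 = 86.68 mm; y_c = 2512080.00/28710.00 = 87.50 mm.

x_c = 86.68 mm, y_c = 87.50 mm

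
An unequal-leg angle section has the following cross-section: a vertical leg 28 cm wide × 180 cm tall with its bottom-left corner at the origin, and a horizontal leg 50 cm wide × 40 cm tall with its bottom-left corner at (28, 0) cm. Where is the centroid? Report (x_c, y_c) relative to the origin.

vertical leg: A = 28 × 180 = 5040.00, centroid at (14.00, 90.00).
horizontal leg: A = 50 × 40 = 2000.00, centroid at (53.00, 20.00).
ΣA = 7040.00 cm²
ΣAx_c = (5040.00)(14.00) + (2000.00)(53.00) = 176560.00 cm³
ΣAy_c = (5040.00)(90.00) + (2000.00)(20.00) = 493600.00 cm³
x_c = 176560.00 / 7040.00 = 25.08 cm
y_c = 493600.00 / 7040.00 = 70.11 cm

x_c = 25.08 cm, y_c = 70.11 cm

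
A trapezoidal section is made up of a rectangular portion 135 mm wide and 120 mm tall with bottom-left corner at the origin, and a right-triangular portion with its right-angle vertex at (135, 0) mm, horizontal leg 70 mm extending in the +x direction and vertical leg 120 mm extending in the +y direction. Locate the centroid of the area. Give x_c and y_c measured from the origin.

rectangular portion: A = 135 × 120 = 16200.00, centroid at (67.50, 60.00).
triangular portion: A = ½·70·120 = 4200.00, centroid at (158.33, 40.00).
ΣA = 20400.00 mm², ΣAx_c = 1758500.00 mm³, ΣAy_c = 1140000.00 mm³.
x_c = 1758500.00/20400.00 = 86.20 mm; y_c = 1140000.00/20400.00 = 55.88 mm.

x_c = 86.20 mm, y_c = 55.88 mm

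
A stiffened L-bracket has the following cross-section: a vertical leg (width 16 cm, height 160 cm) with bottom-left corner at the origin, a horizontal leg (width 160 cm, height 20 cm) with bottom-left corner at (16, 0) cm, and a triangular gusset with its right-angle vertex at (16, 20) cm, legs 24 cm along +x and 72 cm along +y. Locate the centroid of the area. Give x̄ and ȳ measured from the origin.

x̄ = 52.60 cm, ȳ = 41.49 cm

vertical leg: A = 16 × 160 = 2560.00, centroid at (8.00, 80.00).
horizontal leg: A = 160 × 20 = 3200.00, centroid at (96.00, 10.00).
gusset: A = ½·24·72 = 864.00, centroid at (24.00, 44.00).
ΣA = 6624.00 cm²
ΣAx̄ = (2560.00)(8.00) + (3200.00)(96.00) + (864.00)(24.00) = 348416.00 cm³
ΣAȳ = (2560.00)(80.00) + (3200.00)(10.00) + (864.00)(44.00) = 274816.00 cm³
x̄ = 348416.00 / 6624.00 = 52.60 cm
ȳ = 274816.00 / 6624.00 = 41.49 cm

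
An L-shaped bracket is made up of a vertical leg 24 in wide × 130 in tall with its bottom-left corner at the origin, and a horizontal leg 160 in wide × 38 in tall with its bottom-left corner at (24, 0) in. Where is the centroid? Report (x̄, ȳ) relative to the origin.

x̄ = 72.80 in, ȳ = 34.60 in

Part | A | x̄ᵢ | ȳᵢ | A·x̄ᵢ | A·ȳᵢ
vertical leg | 3120.00 | 12.00 | 65.00 | 37440.00 | 202800.00
horizontal leg | 6080.00 | 104.00 | 19.00 | 632320.00 | 115520.00
Σ | 9200.00 |  |  | 669760.00 | 318320.00
x̄ = 669760.00 / 9200.00 = 72.80 in
ȳ = 318320.00 / 9200.00 = 34.60 in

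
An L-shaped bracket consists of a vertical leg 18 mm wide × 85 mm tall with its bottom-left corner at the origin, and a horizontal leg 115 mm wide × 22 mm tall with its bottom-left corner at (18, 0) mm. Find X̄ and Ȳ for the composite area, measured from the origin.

X̄ = 50.44 mm, Ȳ = 22.87 mm

Part | A | x̄ᵢ | ȳᵢ | A·x̄ᵢ | A·ȳᵢ
vertical leg | 1530.00 | 9.00 | 42.50 | 13770.00 | 65025.00
horizontal leg | 2530.00 | 75.50 | 11.00 | 191015.00 | 27830.00
Σ | 4060.00 |  |  | 204785.00 | 92855.00
X̄ = 204785.00 / 4060.00 = 50.44 mm
Ȳ = 92855.00 / 4060.00 = 22.87 mm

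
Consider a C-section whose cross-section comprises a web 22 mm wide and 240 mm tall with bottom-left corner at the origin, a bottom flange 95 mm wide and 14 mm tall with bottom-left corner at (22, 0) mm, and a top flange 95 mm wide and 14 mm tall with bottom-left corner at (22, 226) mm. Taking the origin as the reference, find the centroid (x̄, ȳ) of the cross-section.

x̄ = 30.60 mm, ȳ = 120.00 mm

web: A = 22 × 240 = 5280.00, centroid at (11.00, 120.00).
bottom flange: A = 95 × 14 = 1330.00, centroid at (69.50, 7.00).
top flange: A = 95 × 14 = 1330.00, centroid at (69.50, 233.00).
ΣA = 7940.00 mm², ΣAx̄ = 242950.00 mm³, ΣAȳ = 952800.00 mm³.
x̄ = 242950.00/7940.00 = 30.60 mm; ȳ = 952800.00/7940.00 = 120.00 mm.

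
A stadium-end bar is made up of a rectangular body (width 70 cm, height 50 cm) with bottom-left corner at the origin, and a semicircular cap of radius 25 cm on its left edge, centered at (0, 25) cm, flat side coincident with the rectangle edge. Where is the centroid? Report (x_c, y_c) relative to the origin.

Part | A | x̄ᵢ | ȳᵢ | A·x̄ᵢ | A·ȳᵢ
rectangular body | 3500.00 | 35.00 | 25.00 | 122500.00 | 87500.00
semicircular end | 981.75 | -10.61 | 25.00 | -10416.67 | 24543.69
Σ | 4481.75 |  |  | 112083.33 | 112043.69
x_c = 112083.33 / 4481.75 = 25.01 cm
y_c = 112043.69 / 4481.75 = 25.00 cm

x_c = 25.01 cm, y_c = 25.00 cm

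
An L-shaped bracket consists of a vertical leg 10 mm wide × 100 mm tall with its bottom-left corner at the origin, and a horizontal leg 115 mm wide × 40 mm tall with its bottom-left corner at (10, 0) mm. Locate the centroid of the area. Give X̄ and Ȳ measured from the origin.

Part | A | x̄ᵢ | ȳᵢ | A·x̄ᵢ | A·ȳᵢ
vertical leg | 1000.00 | 5.00 | 50.00 | 5000.00 | 50000.00
horizontal leg | 4600.00 | 67.50 | 20.00 | 310500.00 | 92000.00
Σ | 5600.00 |  |  | 315500.00 | 142000.00
X̄ = 315500.00 / 5600.00 = 56.34 mm
Ȳ = 142000.00 / 5600.00 = 25.36 mm

X̄ = 56.34 mm, Ȳ = 25.36 mm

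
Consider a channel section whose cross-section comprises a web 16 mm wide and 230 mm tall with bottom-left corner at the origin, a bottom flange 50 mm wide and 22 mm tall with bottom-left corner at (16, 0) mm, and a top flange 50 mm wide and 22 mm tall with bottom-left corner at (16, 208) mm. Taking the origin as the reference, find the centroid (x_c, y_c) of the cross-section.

x_c = 20.35 mm, y_c = 115.00 mm

web: A = 16 × 230 = 3680.00, centroid at (8.00, 115.00).
bottom flange: A = 50 × 22 = 1100.00, centroid at (41.00, 11.00).
top flange: A = 50 × 22 = 1100.00, centroid at (41.00, 219.00).
ΣA = 5880.00 mm², ΣAx_c = 119640.00 mm³, ΣAy_c = 676200.00 mm³.
x_c = 119640.00/5880.00 = 20.35 mm; y_c = 676200.00/5880.00 = 115.00 mm.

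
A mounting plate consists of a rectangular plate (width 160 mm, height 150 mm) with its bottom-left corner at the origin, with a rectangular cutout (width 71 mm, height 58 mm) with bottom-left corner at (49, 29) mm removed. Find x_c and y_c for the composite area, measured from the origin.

x_c = 79.07 mm, y_c = 78.52 mm

Part | A | x̄ᵢ | ȳᵢ | A·x̄ᵢ | A·ȳᵢ
plate | 24000.00 | 80.00 | 75.00 | 1920000.00 | 1800000.00
hole | -4118.00 | 84.50 | 58.00 | -347971.00 | -238844.00
Σ | 19882.00 |  |  | 1572029.00 | 1561156.00
x_c = 1572029.00 / 19882.00 = 79.07 mm
y_c = 1561156.00 / 19882.00 = 78.52 mm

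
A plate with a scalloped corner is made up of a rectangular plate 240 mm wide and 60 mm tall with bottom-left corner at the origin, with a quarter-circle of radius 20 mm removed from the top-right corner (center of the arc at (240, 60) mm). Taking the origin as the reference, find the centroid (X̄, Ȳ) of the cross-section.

X̄ = 117.51 mm, Ȳ = 29.52 mm

plate: A = 240 × 60 = 14400.00, centroid at (120.00, 30.00).
removed quarter-circle: A = −¼π·20² = -314.16, centroid at (231.51, 51.51).
ΣA = 14085.84 mm², ΣAX̄ = 1655268.44 mm³, ΣAȲ = 415817.11 mm³.
X̄ = 1655268.44/14085.84 = 117.51 mm; Ȳ = 415817.11/14085.84 = 29.52 mm.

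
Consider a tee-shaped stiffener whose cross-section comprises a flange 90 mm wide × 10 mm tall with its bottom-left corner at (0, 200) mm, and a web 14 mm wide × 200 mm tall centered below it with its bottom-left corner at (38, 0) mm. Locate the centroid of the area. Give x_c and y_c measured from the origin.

web: A = 14 × 200 = 2800.00, centroid at (45.00, 100.00).
flange: A = 90 × 10 = 900.00, centroid at (45.00, 205.00).
ΣA = 3700.00 mm²
ΣAx_c = (2800.00)(45.00) + (900.00)(45.00) = 166500.00 mm³
ΣAy_c = (2800.00)(100.00) + (900.00)(205.00) = 464500.00 mm³
x_c = 166500.00 / 3700.00 = 45.00 mm
y_c = 464500.00 / 3700.00 = 125.54 mm

x_c = 45.00 mm, y_c = 125.54 mm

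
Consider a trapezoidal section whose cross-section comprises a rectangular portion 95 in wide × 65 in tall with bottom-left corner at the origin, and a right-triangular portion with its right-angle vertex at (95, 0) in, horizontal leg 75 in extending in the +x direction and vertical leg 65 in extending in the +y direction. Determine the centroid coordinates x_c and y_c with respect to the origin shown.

x_c = 68.02 in, y_c = 29.43 in

rectangular portion: A = 95 × 65 = 6175.00, centroid at (47.50, 32.50).
triangular portion: A = ½·75·65 = 2437.50, centroid at (120.00, 21.67).
ΣA = 8612.50 in²
ΣAx_c = (6175.00)(47.50) + (2437.50)(120.00) = 585812.50 in³
ΣAy_c = (6175.00)(32.50) + (2437.50)(21.67) = 253500.00 in³
x_c = 585812.50 / 8612.50 = 68.02 in
y_c = 253500.00 / 8612.50 = 29.43 in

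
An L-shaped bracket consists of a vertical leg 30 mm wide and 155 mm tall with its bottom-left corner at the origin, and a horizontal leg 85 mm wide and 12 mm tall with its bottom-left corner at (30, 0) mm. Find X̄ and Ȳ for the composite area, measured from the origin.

vertical leg: A = 30 × 155 = 4650.00, centroid at (15.00, 77.50).
horizontal leg: A = 85 × 12 = 1020.00, centroid at (72.50, 6.00).
ΣA = 5670.00 mm²
ΣAX̄ = (4650.00)(15.00) + (1020.00)(72.50) = 143700.00 mm³
ΣAȲ = (4650.00)(77.50) + (1020.00)(6.00) = 366495.00 mm³
X̄ = 143700.00 / 5670.00 = 25.34 mm
Ȳ = 366495.00 / 5670.00 = 64.64 mm

X̄ = 25.34 mm, Ȳ = 64.64 mm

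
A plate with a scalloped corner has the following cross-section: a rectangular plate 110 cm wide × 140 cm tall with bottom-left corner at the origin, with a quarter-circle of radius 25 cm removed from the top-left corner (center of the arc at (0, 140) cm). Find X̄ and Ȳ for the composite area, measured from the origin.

X̄ = 56.46 cm, Ȳ = 68.04 cm

plate: A = 110 × 140 = 15400.00, centroid at (55.00, 70.00).
removed quarter-circle: A = −¼π·25² = -490.87, centroid at (10.61, 129.39).
ΣA = 14909.13 cm², ΣAX̄ = 841791.67 cm³, ΣAȲ = 1014485.99 cm³.
X̄ = 841791.67/14909.13 = 56.46 cm; Ȳ = 1014485.99/14909.13 = 68.04 cm.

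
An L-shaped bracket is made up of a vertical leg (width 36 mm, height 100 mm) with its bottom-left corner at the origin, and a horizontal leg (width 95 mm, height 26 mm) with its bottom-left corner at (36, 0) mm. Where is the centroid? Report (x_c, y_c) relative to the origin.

vertical leg: A = 36 × 100 = 3600.00, centroid at (18.00, 50.00).
horizontal leg: A = 95 × 26 = 2470.00, centroid at (83.50, 13.00).
ΣA = 6070.00 mm², ΣAx_c = 271045.00 mm³, ΣAy_c = 212110.00 mm³.
x_c = 271045.00/6070.00 = 44.65 mm; y_c = 212110.00/6070.00 = 34.94 mm.

x_c = 44.65 mm, y_c = 34.94 mm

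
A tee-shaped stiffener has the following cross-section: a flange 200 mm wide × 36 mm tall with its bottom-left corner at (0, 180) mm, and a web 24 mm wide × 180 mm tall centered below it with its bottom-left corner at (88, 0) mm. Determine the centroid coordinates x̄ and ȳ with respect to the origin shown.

web: A = 24 × 180 = 4320.00, centroid at (100.00, 90.00).
flange: A = 200 × 36 = 7200.00, centroid at (100.00, 198.00).
ΣA = 11520.00 mm², ΣAx̄ = 1152000.00 mm³, ΣAȳ = 1814400.00 mm³.
x̄ = 1152000.00/11520.00 = 100.00 mm; ȳ = 1814400.00/11520.00 = 157.50 mm.

x̄ = 100.00 mm, ȳ = 157.50 mm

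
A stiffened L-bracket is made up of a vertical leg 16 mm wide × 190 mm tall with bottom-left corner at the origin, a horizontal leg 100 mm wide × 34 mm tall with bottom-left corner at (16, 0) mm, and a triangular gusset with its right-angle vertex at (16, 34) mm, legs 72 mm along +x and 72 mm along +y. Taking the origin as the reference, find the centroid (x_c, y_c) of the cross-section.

vertical leg: A = 16 × 190 = 3040.00, centroid at (8.00, 95.00).
horizontal leg: A = 100 × 34 = 3400.00, centroid at (66.00, 17.00).
gusset: A = ½·72·72 = 2592.00, centroid at (40.00, 58.00).
ΣA = 9032.00 mm²
ΣAx_c = (3040.00)(8.00) + (3400.00)(66.00) + (2592.00)(40.00) = 352400.00 mm³
ΣAy_c = (3040.00)(95.00) + (3400.00)(17.00) + (2592.00)(58.00) = 496936.00 mm³
x_c = 352400.00 / 9032.00 = 39.02 mm
y_c = 496936.00 / 9032.00 = 55.02 mm

x_c = 39.02 mm, y_c = 55.02 mm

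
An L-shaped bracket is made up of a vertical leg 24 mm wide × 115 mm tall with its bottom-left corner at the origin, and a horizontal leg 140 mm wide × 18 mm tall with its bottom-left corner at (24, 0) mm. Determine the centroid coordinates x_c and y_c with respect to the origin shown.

x_c = 51.14 mm, y_c = 34.35 mm

vertical leg: A = 24 × 115 = 2760.00, centroid at (12.00, 57.50).
horizontal leg: A = 140 × 18 = 2520.00, centroid at (94.00, 9.00).
ΣA = 5280.00 mm², ΣAx_c = 270000.00 mm³, ΣAy_c = 181380.00 mm³.
x_c = 270000.00/5280.00 = 51.14 mm; y_c = 181380.00/5280.00 = 34.35 mm.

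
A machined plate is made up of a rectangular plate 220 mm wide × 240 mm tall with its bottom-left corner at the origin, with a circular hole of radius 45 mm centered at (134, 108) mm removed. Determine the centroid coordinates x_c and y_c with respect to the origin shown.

plate: A = 220 × 240 = 52800.00, centroid at (110.00, 120.00).
hole: A = −π·45² = -6361.73, centroid at (134.00, 108.00).
ΣA = 46438.27 mm²
ΣAx_c = (52800.00)(110.00) + (-6361.73)(134.00) = 4955528.83 mm³
ΣAy_c = (52800.00)(120.00) + (-6361.73)(108.00) = 5648933.69 mm³
x_c = 4955528.83 / 46438.27 = 106.71 mm
y_c = 5648933.69 / 46438.27 = 121.64 mm

x_c = 106.71 mm, y_c = 121.64 mm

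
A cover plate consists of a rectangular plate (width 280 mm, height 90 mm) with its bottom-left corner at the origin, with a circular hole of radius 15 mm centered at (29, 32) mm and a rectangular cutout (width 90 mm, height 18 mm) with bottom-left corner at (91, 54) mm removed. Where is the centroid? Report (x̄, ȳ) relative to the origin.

plate: A = 280 × 90 = 25200.00, centroid at (140.00, 45.00).
hole 1: A = −π·15² = -706.86, centroid at (29.00, 32.00).
hole 2: A = −(90 × 18) = -1620.00, centroid at (136.00, 63.00).
ΣA = 22873.14 mm², ΣAx̄ = 3287181.11 mm³, ΣAȳ = 1009320.53 mm³.
x̄ = 3287181.11/22873.14 = 143.71 mm; ȳ = 1009320.53/22873.14 = 44.13 mm.

x̄ = 143.71 mm, ȳ = 44.13 mm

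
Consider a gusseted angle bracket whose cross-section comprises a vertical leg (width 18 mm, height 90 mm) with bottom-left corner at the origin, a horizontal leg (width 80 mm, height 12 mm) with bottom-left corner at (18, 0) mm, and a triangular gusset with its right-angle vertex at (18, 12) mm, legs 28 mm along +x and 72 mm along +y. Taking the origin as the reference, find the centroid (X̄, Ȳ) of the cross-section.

X̄ = 27.26 mm, Ȳ = 32.04 mm

vertical leg: A = 18 × 90 = 1620.00, centroid at (9.00, 45.00).
horizontal leg: A = 80 × 12 = 960.00, centroid at (58.00, 6.00).
gusset: A = ½·28·72 = 1008.00, centroid at (27.33, 36.00).
ΣA = 3588.00 mm², ΣAX̄ = 97812.00 mm³, ΣAȲ = 114948.00 mm³.
X̄ = 97812.00/3588.00 = 27.26 mm; Ȳ = 114948.00/3588.00 = 32.04 mm.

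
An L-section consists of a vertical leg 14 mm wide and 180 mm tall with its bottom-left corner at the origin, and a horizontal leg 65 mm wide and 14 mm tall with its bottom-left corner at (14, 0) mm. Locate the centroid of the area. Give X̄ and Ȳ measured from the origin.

vertical leg: A = 14 × 180 = 2520.00, centroid at (7.00, 90.00).
horizontal leg: A = 65 × 14 = 910.00, centroid at (46.50, 7.00).
ΣA = 3430.00 mm², ΣAX̄ = 59955.00 mm³, ΣAȲ = 233170.00 mm³.
X̄ = 59955.00/3430.00 = 17.48 mm; Ȳ = 233170.00/3430.00 = 67.98 mm.

X̄ = 17.48 mm, Ȳ = 67.98 mm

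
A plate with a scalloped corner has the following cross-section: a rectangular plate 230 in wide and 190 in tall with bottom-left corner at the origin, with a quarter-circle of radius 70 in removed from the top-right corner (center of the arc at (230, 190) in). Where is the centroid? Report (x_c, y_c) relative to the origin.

plate: A = 230 × 190 = 43700.00, centroid at (115.00, 95.00).
removed quarter-circle: A = −¼π·70² = -3848.45, centroid at (200.29, 160.29).
ΣA = 39851.55 in², ΣAx_c = 4254689.60 in³, ΣAy_c = 3534627.64 in³.
x_c = 4254689.60/39851.55 = 106.76 in; y_c = 3534627.64/39851.55 = 88.69 in.

x_c = 106.76 in, y_c = 88.69 in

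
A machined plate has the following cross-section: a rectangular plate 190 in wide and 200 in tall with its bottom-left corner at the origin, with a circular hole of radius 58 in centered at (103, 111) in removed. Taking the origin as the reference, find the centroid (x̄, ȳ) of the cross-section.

x̄ = 91.92 in, ȳ = 95.76 in

plate: A = 190 × 200 = 38000.00, centroid at (95.00, 100.00).
hole: A = −π·58² = -10568.32, centroid at (103.00, 111.00).
ΣA = 27431.68 in²
ΣAx̄ = (38000.00)(95.00) + (-10568.32)(103.00) = 2521463.28 in³
ΣAȳ = (38000.00)(100.00) + (-10568.32)(111.00) = 2626916.74 in³
x̄ = 2521463.28 / 27431.68 = 91.92 in
ȳ = 2626916.74 / 27431.68 = 95.76 in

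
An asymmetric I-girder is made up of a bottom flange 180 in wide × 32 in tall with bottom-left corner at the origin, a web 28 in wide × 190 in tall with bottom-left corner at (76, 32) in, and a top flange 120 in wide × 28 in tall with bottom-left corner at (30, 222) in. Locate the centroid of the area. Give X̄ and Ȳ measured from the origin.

Part | A | x̄ᵢ | ȳᵢ | A·x̄ᵢ | A·ȳᵢ
bottom flange | 5760.00 | 90.00 | 16.00 | 518400.00 | 92160.00
web | 5320.00 | 90.00 | 127.00 | 478800.00 | 675640.00
top flange | 3360.00 | 90.00 | 236.00 | 302400.00 | 792960.00
Σ | 14440.00 |  |  | 1299600.00 | 1560760.00
X̄ = 1299600.00 / 14440.00 = 90.00 in
Ȳ = 1560760.00 / 14440.00 = 108.09 in

X̄ = 90.00 in, Ȳ = 108.09 in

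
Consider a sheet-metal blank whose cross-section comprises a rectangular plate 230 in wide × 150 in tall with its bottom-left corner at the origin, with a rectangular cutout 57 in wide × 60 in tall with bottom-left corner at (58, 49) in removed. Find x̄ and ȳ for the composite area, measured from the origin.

plate: A = 230 × 150 = 34500.00, centroid at (115.00, 75.00).
hole: A = −(57 × 60) = -3420.00, centroid at (86.50, 79.00).
ΣA = 31080.00 in², ΣAx̄ = 3671670.00 in³, ΣAȳ = 2317320.00 in³.
x̄ = 3671670.00/31080.00 = 118.14 in; ȳ = 2317320.00/31080.00 = 74.56 in.

x̄ = 118.14 in, ȳ = 74.56 in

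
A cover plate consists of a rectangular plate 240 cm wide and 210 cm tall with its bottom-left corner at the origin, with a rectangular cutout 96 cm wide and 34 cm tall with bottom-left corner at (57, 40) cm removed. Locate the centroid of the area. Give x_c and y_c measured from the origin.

plate: A = 240 × 210 = 50400.00, centroid at (120.00, 105.00).
hole: A = −(96 × 34) = -3264.00, centroid at (105.00, 57.00).
ΣA = 47136.00 cm²
ΣAx_c = (50400.00)(120.00) + (-3264.00)(105.00) = 5705280.00 cm³
ΣAy_c = (50400.00)(105.00) + (-3264.00)(57.00) = 5105952.00 cm³
x_c = 5705280.00 / 47136.00 = 121.04 cm
y_c = 5105952.00 / 47136.00 = 108.32 cm

x_c = 121.04 cm, y_c = 108.32 cm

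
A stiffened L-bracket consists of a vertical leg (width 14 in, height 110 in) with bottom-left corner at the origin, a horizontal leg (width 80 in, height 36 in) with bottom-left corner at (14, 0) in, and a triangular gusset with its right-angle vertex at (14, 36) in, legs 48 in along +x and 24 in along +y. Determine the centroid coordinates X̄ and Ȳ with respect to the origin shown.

X̄ = 36.75 in, Ȳ = 32.40 in

vertical leg: A = 14 × 110 = 1540.00, centroid at (7.00, 55.00).
horizontal leg: A = 80 × 36 = 2880.00, centroid at (54.00, 18.00).
gusset: A = ½·48·24 = 576.00, centroid at (30.00, 44.00).
ΣA = 4996.00 in²
ΣAX̄ = (1540.00)(7.00) + (2880.00)(54.00) + (576.00)(30.00) = 183580.00 in³
ΣAȲ = (1540.00)(55.00) + (2880.00)(18.00) + (576.00)(44.00) = 161884.00 in³
X̄ = 183580.00 / 4996.00 = 36.75 in
Ȳ = 161884.00 / 4996.00 = 32.40 in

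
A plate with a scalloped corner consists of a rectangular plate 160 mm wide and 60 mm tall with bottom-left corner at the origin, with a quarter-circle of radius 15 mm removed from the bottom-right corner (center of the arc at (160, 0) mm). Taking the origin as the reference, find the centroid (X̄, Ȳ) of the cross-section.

X̄ = 78.62 mm, Ȳ = 30.44 mm

plate: A = 160 × 60 = 9600.00, centroid at (80.00, 30.00).
removed quarter-circle: A = −¼π·15² = -176.71, centroid at (153.63, 6.37).
ΣA = 9423.29 mm², ΣAX̄ = 740850.67 mm³, ΣAȲ = 286875.00 mm³.
X̄ = 740850.67/9423.29 = 78.62 mm; Ȳ = 286875.00/9423.29 = 30.44 mm.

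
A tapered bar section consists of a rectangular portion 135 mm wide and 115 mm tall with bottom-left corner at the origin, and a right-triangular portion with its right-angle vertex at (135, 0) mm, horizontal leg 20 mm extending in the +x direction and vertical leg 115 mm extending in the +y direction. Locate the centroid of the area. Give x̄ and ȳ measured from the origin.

rectangular portion: A = 135 × 115 = 15525.00, centroid at (67.50, 57.50).
triangular portion: A = ½·20·115 = 1150.00, centroid at (141.67, 38.33).
ΣA = 16675.00 mm²
ΣAx̄ = (15525.00)(67.50) + (1150.00)(141.67) = 1210854.17 mm³
ΣAȳ = (15525.00)(57.50) + (1150.00)(38.33) = 936770.83 mm³
x̄ = 1210854.17 / 16675.00 = 72.61 mm
ȳ = 936770.83 / 16675.00 = 56.18 mm

x̄ = 72.61 mm, ȳ = 56.18 mm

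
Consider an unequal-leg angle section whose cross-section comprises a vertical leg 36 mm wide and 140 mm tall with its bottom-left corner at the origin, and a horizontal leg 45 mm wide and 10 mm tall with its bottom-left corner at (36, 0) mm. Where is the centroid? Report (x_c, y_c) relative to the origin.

Part | A | x̄ᵢ | ȳᵢ | A·x̄ᵢ | A·ȳᵢ
vertical leg | 5040.00 | 18.00 | 70.00 | 90720.00 | 352800.00
horizontal leg | 450.00 | 58.50 | 5.00 | 26325.00 | 2250.00
Σ | 5490.00 |  |  | 117045.00 | 355050.00
x_c = 117045.00 / 5490.00 = 21.32 mm
y_c = 355050.00 / 5490.00 = 64.67 mm

x_c = 21.32 mm, y_c = 64.67 mm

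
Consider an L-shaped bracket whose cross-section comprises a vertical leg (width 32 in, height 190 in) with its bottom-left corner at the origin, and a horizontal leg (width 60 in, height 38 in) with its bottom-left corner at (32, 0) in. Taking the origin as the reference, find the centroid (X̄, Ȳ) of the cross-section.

vertical leg: A = 32 × 190 = 6080.00, centroid at (16.00, 95.00).
horizontal leg: A = 60 × 38 = 2280.00, centroid at (62.00, 19.00).
ΣA = 8360.00 in², ΣAX̄ = 238640.00 in³, ΣAȲ = 620920.00 in³.
X̄ = 238640.00/8360.00 = 28.55 in; Ȳ = 620920.00/8360.00 = 74.27 in.

X̄ = 28.55 in, Ȳ = 74.27 in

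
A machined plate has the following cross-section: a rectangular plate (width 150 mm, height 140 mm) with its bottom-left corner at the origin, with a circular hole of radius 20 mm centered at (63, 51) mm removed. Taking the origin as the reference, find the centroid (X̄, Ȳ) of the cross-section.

X̄ = 75.76 mm, Ȳ = 71.21 mm

plate: A = 150 × 140 = 21000.00, centroid at (75.00, 70.00).
hole: A = −π·20² = -1256.64, centroid at (63.00, 51.00).
ΣA = 19743.36 mm²
ΣAX̄ = (21000.00)(75.00) + (-1256.64)(63.00) = 1495831.87 mm³
ΣAȲ = (21000.00)(70.00) + (-1256.64)(51.00) = 1405911.51 mm³
X̄ = 1495831.87 / 19743.36 = 75.76 mm
Ȳ = 1405911.51 / 19743.36 = 71.21 mm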